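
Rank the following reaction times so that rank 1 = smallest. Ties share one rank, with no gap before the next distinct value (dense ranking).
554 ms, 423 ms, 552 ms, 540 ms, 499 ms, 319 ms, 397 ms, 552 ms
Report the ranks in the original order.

7, 3, 6, 5, 4, 1, 2, 6

Sorted (ascending): 319, 397, 423, 499, 540, 552, 552, 554
The 2 values of 552 share dense rank 6.
Remaining distinct values take the next consecutive integers.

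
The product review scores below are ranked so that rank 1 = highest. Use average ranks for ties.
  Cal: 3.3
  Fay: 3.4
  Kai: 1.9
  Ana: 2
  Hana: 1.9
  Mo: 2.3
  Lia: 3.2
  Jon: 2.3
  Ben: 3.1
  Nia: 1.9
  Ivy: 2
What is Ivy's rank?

7.5

Sorted (descending): 3.4, 3.3, 3.2, 3.1, 2.3, 2.3, 2, 2, 1.9, 1.9, 1.9
The 2 values of 2.3 occupy positions 5–6 → average rank (5+6)/2 = 5.5.
The 2 values of 2 occupy positions 7–8 → average rank (7+8)/2 = 7.5.
The 3 values of 1.9 occupy positions 9–11 → average rank 10.
Ivy has value 2 → rank 7.5.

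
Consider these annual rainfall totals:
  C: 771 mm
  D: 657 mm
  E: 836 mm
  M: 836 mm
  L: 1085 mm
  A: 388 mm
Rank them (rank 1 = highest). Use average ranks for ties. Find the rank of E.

2.5

Sorted (descending): 1085, 836, 836, 771, 657, 388
The 2 values of 836 occupy positions 2–3 → average rank (2+3)/2 = 2.5.
E has value 836 mm → rank 2.5.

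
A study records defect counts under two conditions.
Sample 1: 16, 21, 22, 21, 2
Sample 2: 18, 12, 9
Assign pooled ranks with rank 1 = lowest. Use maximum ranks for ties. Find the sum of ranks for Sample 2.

10

Sorted (ascending): 2, 9, 12, 16, 18, 21, 21, 22
The 2 values of 21 occupy positions 6–7 → each gets rank 7.
Sample 2 values → pooled ranks: 18→5, 12→3, 9→2
Rank sum = 5 + 3 + 2 = 10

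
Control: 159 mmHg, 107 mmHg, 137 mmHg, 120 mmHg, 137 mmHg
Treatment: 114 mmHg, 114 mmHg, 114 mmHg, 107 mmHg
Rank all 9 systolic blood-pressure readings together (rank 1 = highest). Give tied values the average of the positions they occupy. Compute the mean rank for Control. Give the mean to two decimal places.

3.70

Sorted (descending): 159, 137, 137, 120, 114, 114, 114, 107, 107
The 2 values of 137 occupy positions 2–3 → average rank (2+3)/2 = 2.5.
The 3 values of 114 occupy positions 5–7 → average rank 6.
The 2 values of 107 occupy positions 8–9 → average rank (8+9)/2 = 8.5.
Control values → pooled ranks: 159→1, 107→8.5, 137→2.5, 120→4, 137→2.5
Mean rank = (1 + 8.5 + 2.5 + 4 + 2.5) / 5 = 3.70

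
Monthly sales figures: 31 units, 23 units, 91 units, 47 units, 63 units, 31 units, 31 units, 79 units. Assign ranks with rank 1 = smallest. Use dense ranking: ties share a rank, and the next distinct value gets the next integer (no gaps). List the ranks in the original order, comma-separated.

2, 1, 6, 3, 4, 2, 2, 5

Sorted (ascending): 23, 31, 31, 31, 47, 63, 79, 91
The 3 values of 31 share dense rank 2.
Remaining distinct values take the next consecutive integers.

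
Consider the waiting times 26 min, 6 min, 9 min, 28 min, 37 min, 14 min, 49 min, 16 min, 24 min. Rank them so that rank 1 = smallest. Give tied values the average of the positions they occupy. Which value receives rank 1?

Sorted (ascending): 6, 9, 14, 16, 24, 26, 28, 37, 49
No ties — each value takes its position as its rank.
Rank 1 → value 6.

6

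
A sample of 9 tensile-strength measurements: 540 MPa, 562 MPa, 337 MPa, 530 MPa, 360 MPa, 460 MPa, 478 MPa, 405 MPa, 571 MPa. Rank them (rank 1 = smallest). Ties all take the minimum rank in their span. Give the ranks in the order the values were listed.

Sorted (ascending): 337, 360, 405, 460, 478, 530, 540, 562, 571
No ties — each value takes its position as its rank.

7, 8, 1, 6, 2, 4, 5, 3, 9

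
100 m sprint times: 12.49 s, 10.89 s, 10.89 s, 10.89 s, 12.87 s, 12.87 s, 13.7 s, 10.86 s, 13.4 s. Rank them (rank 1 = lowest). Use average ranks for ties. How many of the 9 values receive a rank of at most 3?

4

Sorted (ascending): 10.86, 10.89, 10.89, 10.89, 12.49, 12.87, 12.87, 13.4, 13.7
The 3 values of 10.89 occupy positions 2–4 → average rank 3.
The 2 values of 12.87 occupy positions 6–7 → average rank (6+7)/2 = 6.5.
Ranks ≤ 3: {1, 3, 3, 3} → 4 values.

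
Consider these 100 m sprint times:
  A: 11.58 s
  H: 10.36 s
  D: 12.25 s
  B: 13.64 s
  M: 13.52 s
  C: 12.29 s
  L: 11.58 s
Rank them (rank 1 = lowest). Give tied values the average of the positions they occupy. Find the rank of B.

7

Sorted (ascending): 10.36, 11.58, 11.58, 12.25, 12.29, 13.52, 13.64
The 2 values of 11.58 occupy positions 2–3 → average rank (2+3)/2 = 2.5.
B has value 13.64 s → rank 7.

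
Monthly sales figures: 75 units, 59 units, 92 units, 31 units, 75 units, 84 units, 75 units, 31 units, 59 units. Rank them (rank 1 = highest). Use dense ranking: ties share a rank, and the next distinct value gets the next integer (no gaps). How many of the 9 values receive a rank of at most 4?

Sorted (descending): 92, 84, 75, 75, 75, 59, 59, 31, 31
The 3 values of 75 share dense rank 3.
The 2 values of 59 share dense rank 4.
The 2 values of 31 share dense rank 5.
Remaining distinct values take the next consecutive integers.
Ranks ≤ 4: {1, 2, 3, 3, 3, 4, 4} → 7 values.

7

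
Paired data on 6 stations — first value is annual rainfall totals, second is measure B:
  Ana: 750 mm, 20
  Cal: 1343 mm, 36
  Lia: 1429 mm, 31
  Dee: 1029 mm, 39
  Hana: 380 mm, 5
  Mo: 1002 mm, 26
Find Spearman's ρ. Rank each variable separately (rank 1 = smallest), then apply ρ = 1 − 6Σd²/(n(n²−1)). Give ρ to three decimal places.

Ranks of variable 1: 2, 5, 6, 4, 1, 3
Ranks of variable 2: 2, 5, 4, 6, 1, 3
d = r₁ − r₂: 0, 0, 2, -2, 0, 0
d²: 0, 0, 4, 4, 0, 0; Σd² = 8
ρ = 1 − 6·8/(6·35) = 1 − 48/210 = 0.771

0.771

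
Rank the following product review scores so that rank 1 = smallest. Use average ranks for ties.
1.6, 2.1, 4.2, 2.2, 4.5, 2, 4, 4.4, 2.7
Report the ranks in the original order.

Sorted (ascending): 1.6, 2, 2.1, 2.2, 2.7, 4, 4.2, 4.4, 4.5
No ties — each value takes its position as its rank.

1, 3, 7, 4, 9, 2, 6, 8, 5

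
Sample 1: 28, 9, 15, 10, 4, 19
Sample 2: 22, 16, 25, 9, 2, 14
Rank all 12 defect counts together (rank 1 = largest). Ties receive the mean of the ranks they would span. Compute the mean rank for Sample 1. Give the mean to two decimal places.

6.58

Sorted (descending): 28, 25, 22, 19, 16, 15, 14, 10, 9, 9, 4, 2
The 2 values of 9 occupy positions 9–10 → average rank (9+10)/2 = 9.5.
Sample 1 values → pooled ranks: 28→1, 9→9.5, 15→6, 10→8, 4→11, 19→4
Mean rank = (1 + 9.5 + 6 + 8 + 11 + 4) / 6 = 6.58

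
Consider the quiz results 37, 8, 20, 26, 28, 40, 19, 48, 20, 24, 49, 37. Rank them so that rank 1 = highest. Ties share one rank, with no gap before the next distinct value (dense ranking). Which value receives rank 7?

24

Sorted (descending): 49, 48, 40, 37, 37, 28, 26, 24, 20, 20, 19, 8
The 2 values of 37 share dense rank 4.
The 2 values of 20 share dense rank 8.
Remaining distinct values take the next consecutive integers.
Rank 7 → value 24.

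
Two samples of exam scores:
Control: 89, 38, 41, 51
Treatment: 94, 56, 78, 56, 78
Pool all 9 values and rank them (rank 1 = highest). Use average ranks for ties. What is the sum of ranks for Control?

26

Sorted (descending): 94, 89, 78, 78, 56, 56, 51, 41, 38
The 2 values of 78 occupy positions 3–4 → average rank (3+4)/2 = 3.5.
The 2 values of 56 occupy positions 5–6 → average rank (5+6)/2 = 5.5.
Control values → pooled ranks: 89→2, 38→9, 41→8, 51→7
Rank sum = 2 + 9 + 8 + 7 = 26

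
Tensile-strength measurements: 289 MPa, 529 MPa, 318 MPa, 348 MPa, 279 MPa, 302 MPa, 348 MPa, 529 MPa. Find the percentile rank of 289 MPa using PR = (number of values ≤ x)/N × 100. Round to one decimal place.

25.0

N = 8.
Strictly below 289: 1. Equal to 289: 1.
PR = 2/8 × 100 = 25.0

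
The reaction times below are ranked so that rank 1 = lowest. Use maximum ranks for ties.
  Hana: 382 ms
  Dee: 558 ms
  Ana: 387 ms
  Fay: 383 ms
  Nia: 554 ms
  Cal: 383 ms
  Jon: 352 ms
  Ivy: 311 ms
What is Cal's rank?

Sorted (ascending): 311, 352, 382, 383, 383, 387, 554, 558
The 2 values of 383 occupy positions 4–5 → each gets rank 5.
Cal has value 383 ms → rank 5.

5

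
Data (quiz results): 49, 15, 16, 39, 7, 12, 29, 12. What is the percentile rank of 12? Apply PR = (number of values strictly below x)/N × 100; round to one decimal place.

12.5

N = 8.
Strictly below 12: 1. Equal to 12: 2.
PR = 1/8 × 100 = 12.5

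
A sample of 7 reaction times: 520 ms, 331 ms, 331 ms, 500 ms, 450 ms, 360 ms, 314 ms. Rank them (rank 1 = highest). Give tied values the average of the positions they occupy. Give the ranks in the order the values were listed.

1, 5.5, 5.5, 2, 3, 4, 7

Sorted (descending): 520, 500, 450, 360, 331, 331, 314
The 2 values of 331 occupy positions 5–6 → average rank (5+6)/2 = 5.5.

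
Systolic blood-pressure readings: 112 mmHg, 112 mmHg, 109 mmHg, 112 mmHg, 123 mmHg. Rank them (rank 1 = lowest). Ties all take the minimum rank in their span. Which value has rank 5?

123

Sorted (ascending): 109, 112, 112, 112, 123
The 3 values of 112 occupy positions 2–4 → each gets rank 2.
Rank 5 → value 123.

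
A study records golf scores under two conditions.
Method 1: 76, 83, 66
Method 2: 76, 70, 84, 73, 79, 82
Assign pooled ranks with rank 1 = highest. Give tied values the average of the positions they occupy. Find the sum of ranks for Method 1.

Sorted (descending): 84, 83, 82, 79, 76, 76, 73, 70, 66
The 2 values of 76 occupy positions 5–6 → average rank (5+6)/2 = 5.5.
Method 1 values → pooled ranks: 76→5.5, 83→2, 66→9
Rank sum = 5.5 + 2 + 9 = 16.5

16.5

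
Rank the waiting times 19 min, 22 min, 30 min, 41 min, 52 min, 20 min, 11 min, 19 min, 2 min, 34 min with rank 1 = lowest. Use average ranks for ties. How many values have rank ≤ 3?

2

Sorted (ascending): 2, 11, 19, 19, 20, 22, 30, 34, 41, 52
The 2 values of 19 occupy positions 3–4 → average rank (3+4)/2 = 3.5.
Ranks ≤ 3: {1, 2} → 2 values.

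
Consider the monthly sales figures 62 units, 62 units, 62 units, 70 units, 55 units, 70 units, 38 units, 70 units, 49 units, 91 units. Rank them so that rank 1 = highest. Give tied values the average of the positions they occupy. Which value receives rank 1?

91

Sorted (descending): 91, 70, 70, 70, 62, 62, 62, 55, 49, 38
The 3 values of 70 occupy positions 2–4 → average rank 3.
The 3 values of 62 occupy positions 5–7 → average rank 6.
Rank 1 → value 91.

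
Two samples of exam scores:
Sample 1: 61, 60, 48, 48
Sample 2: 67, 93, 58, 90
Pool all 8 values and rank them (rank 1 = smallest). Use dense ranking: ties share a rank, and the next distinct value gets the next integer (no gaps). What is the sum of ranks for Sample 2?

20

Sorted (ascending): 48, 48, 58, 60, 61, 67, 90, 93
The 2 values of 48 share dense rank 1.
Remaining distinct values take the next consecutive integers.
Sample 2 values → pooled ranks: 67→5, 93→7, 58→2, 90→6
Rank sum = 5 + 7 + 2 + 6 = 20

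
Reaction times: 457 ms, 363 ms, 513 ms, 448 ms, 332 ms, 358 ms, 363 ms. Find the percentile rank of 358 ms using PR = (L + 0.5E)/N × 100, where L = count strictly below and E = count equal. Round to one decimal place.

N = 7.
Strictly below 358: 1. Equal to 358: 1.
PR = (1 + 0.5·1)/7 × 100 = 21.4

21.4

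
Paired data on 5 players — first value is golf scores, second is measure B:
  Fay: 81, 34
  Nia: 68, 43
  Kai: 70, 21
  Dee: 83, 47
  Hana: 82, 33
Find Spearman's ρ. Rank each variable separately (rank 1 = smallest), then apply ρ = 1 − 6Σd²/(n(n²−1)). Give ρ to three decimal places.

0.300

Ranks of variable 1: 3, 1, 2, 5, 4
Ranks of variable 2: 3, 4, 1, 5, 2
d = r₁ − r₂: 0, -3, 1, 0, 2
d²: 0, 9, 1, 0, 4; Σd² = 14
ρ = 1 − 6·14/(5·24) = 1 − 84/120 = 0.300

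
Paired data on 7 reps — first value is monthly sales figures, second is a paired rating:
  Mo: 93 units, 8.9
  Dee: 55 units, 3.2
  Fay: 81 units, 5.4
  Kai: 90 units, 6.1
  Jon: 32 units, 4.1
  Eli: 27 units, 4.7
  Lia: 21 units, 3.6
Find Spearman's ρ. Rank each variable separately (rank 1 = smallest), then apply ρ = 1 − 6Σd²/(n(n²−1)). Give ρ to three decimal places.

0.750

Ranks of variable 1: 7, 4, 5, 6, 3, 2, 1
Ranks of variable 2: 7, 1, 5, 6, 3, 4, 2
d = r₁ − r₂: 0, 3, 0, 0, 0, -2, -1
d²: 0, 9, 0, 0, 0, 4, 1; Σd² = 14
ρ = 1 − 6·14/(7·48) = 1 − 84/336 = 0.750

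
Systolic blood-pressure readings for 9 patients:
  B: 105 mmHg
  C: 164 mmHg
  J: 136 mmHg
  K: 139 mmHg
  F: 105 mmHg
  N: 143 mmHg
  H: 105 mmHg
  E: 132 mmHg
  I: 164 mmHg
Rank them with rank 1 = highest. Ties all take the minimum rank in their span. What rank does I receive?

Sorted (descending): 164, 164, 143, 139, 136, 132, 105, 105, 105
The 2 values of 164 occupy positions 1–2 → each gets rank 1.
The 3 values of 105 occupy positions 7–9 → each gets rank 7.
I has value 164 mmHg → rank 1.

1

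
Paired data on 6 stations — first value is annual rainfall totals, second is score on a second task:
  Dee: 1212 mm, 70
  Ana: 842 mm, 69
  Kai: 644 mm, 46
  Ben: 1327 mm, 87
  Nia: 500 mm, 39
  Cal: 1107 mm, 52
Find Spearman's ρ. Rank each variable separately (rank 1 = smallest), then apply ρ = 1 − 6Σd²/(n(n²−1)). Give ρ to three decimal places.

0.943

Ranks of variable 1: 5, 3, 2, 6, 1, 4
Ranks of variable 2: 5, 4, 2, 6, 1, 3
d = r₁ − r₂: 0, -1, 0, 0, 0, 1
d²: 0, 1, 0, 0, 0, 1; Σd² = 2
ρ = 1 − 6·2/(6·35) = 1 − 12/210 = 0.943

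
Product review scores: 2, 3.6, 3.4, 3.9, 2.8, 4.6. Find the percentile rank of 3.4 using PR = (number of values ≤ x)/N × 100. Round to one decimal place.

N = 6.
Strictly below 3.4: 2. Equal to 3.4: 1.
PR = 3/6 × 100 = 50.0

50.0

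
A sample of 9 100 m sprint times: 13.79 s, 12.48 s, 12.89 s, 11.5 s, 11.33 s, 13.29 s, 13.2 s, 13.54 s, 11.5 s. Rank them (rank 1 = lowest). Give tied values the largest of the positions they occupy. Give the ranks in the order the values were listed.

9, 4, 5, 3, 1, 7, 6, 8, 3

Sorted (ascending): 11.33, 11.5, 11.5, 12.48, 12.89, 13.2, 13.29, 13.54, 13.79
The 2 values of 11.5 occupy positions 2–3 → each gets rank 3.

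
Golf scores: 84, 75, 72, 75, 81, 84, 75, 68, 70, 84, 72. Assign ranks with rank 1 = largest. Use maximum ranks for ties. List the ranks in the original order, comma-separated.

3, 7, 9, 7, 4, 3, 7, 11, 10, 3, 9

Sorted (descending): 84, 84, 84, 81, 75, 75, 75, 72, 72, 70, 68
The 3 values of 84 occupy positions 1–3 → each gets rank 3.
The 3 values of 75 occupy positions 5–7 → each gets rank 7.
The 2 values of 72 occupy positions 8–9 → each gets rank 9.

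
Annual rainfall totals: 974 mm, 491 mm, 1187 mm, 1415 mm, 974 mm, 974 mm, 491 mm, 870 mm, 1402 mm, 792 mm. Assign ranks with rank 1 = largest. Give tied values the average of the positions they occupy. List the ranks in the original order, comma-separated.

5, 9.5, 3, 1, 5, 5, 9.5, 7, 2, 8

Sorted (descending): 1415, 1402, 1187, 974, 974, 974, 870, 792, 491, 491
The 3 values of 974 occupy positions 4–6 → average rank 5.
The 2 values of 491 occupy positions 9–10 → average rank (9+10)/2 = 9.5.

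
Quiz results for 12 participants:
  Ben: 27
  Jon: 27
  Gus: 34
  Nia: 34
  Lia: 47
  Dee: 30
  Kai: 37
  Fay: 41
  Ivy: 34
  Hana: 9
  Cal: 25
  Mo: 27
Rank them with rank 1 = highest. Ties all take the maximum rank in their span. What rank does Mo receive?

10

Sorted (descending): 47, 41, 37, 34, 34, 34, 30, 27, 27, 27, 25, 9
The 3 values of 34 occupy positions 4–6 → each gets rank 6.
The 3 values of 27 occupy positions 8–10 → each gets rank 10.
Mo has value 27 → rank 10.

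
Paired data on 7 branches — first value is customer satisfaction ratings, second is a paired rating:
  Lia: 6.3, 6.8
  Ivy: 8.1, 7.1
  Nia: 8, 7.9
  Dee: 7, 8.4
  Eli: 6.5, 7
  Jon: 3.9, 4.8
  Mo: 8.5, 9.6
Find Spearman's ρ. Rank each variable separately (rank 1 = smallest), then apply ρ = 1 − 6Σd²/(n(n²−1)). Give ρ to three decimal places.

0.857

Ranks of variable 1: 2, 6, 5, 4, 3, 1, 7
Ranks of variable 2: 2, 4, 5, 6, 3, 1, 7
d = r₁ − r₂: 0, 2, 0, -2, 0, 0, 0
d²: 0, 4, 0, 4, 0, 0, 0; Σd² = 8
ρ = 1 − 6·8/(7·48) = 1 − 48/336 = 0.857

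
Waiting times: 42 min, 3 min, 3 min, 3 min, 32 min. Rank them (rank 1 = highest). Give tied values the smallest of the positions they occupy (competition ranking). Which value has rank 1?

Sorted (descending): 42, 32, 3, 3, 3
The 3 values of 3 occupy positions 3–5 → each gets rank 3.
Rank 1 → value 42.

42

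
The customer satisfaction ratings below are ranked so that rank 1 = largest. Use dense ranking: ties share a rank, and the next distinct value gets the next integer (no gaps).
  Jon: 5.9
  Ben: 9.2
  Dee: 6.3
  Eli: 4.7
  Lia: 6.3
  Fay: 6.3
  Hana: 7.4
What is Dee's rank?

Sorted (descending): 9.2, 7.4, 6.3, 6.3, 6.3, 5.9, 4.7
The 3 values of 6.3 share dense rank 3.
Remaining distinct values take the next consecutive integers.
Dee has value 6.3 → rank 3.

3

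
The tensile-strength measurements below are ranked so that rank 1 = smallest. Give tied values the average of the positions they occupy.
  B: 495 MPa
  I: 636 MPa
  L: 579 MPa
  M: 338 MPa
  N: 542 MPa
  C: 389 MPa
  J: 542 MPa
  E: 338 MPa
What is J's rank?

Sorted (ascending): 338, 338, 389, 495, 542, 542, 579, 636
The 2 values of 338 occupy positions 1–2 → average rank (1+2)/2 = 1.5.
The 2 values of 542 occupy positions 5–6 → average rank (5+6)/2 = 5.5.
J has value 542 MPa → rank 5.5.

5.5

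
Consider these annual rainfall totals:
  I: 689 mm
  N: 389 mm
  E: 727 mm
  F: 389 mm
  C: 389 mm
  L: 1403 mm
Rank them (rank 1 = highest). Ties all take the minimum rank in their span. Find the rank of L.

1

Sorted (descending): 1403, 727, 689, 389, 389, 389
The 3 values of 389 occupy positions 4–6 → each gets rank 4.
L has value 1403 mm → rank 1.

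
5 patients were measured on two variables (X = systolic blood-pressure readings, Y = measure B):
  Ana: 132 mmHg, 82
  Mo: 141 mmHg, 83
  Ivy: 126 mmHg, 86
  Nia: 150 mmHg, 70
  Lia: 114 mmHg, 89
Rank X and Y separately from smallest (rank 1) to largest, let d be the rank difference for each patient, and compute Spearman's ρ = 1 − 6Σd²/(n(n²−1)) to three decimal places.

-0.900

Ranks of variable 1: 3, 4, 2, 5, 1
Ranks of variable 2: 2, 3, 4, 1, 5
d = r₁ − r₂: 1, 1, -2, 4, -4
d²: 1, 1, 4, 16, 16; Σd² = 38
ρ = 1 − 6·38/(5·24) = 1 − 228/120 = -0.900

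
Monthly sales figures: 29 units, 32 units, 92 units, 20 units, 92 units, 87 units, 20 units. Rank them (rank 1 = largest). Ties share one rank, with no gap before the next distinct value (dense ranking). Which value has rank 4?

Sorted (descending): 92, 92, 87, 32, 29, 20, 20
The 2 values of 92 share dense rank 1.
The 2 values of 20 share dense rank 5.
Remaining distinct values take the next consecutive integers.
Rank 4 → value 29.

29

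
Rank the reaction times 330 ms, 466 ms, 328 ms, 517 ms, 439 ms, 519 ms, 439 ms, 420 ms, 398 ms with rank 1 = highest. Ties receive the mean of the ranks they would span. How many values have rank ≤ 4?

Sorted (descending): 519, 517, 466, 439, 439, 420, 398, 330, 328
The 2 values of 439 occupy positions 4–5 → average rank (4+5)/2 = 4.5.
Ranks ≤ 4: {1, 2, 3} → 3 values.

3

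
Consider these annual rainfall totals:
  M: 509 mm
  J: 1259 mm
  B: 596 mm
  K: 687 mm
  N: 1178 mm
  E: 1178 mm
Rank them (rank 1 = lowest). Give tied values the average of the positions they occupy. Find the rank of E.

4.5

Sorted (ascending): 509, 596, 687, 1178, 1178, 1259
The 2 values of 1178 occupy positions 4–5 → average rank (4+5)/2 = 4.5.
E has value 1178 mm → rank 4.5.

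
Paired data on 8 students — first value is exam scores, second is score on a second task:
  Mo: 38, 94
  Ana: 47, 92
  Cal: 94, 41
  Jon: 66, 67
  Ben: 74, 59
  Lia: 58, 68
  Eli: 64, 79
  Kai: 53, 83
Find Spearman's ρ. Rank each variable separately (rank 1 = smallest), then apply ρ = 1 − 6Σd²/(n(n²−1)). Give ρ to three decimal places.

Ranks of variable 1: 1, 2, 8, 6, 7, 4, 5, 3
Ranks of variable 2: 8, 7, 1, 3, 2, 4, 5, 6
d = r₁ − r₂: -7, -5, 7, 3, 5, 0, 0, -3
d²: 49, 25, 49, 9, 25, 0, 0, 9; Σd² = 166
ρ = 1 − 6·166/(8·63) = 1 − 996/504 = -0.976

-0.976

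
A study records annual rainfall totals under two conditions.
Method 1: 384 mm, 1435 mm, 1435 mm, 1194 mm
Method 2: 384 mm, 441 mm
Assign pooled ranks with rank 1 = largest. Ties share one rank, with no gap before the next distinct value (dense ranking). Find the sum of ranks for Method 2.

Sorted (descending): 1435, 1435, 1194, 441, 384, 384
The 2 values of 1435 share dense rank 1.
The 2 values of 384 share dense rank 4.
Remaining distinct values take the next consecutive integers.
Method 2 values → pooled ranks: 384→4, 441→3
Rank sum = 4 + 3 = 7

7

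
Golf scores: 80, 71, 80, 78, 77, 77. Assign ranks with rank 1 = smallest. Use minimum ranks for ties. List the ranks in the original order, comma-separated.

Sorted (ascending): 71, 77, 77, 78, 80, 80
The 2 values of 77 occupy positions 2–3 → each gets rank 2.
The 2 values of 80 occupy positions 5–6 → each gets rank 5.

5, 1, 5, 4, 2, 2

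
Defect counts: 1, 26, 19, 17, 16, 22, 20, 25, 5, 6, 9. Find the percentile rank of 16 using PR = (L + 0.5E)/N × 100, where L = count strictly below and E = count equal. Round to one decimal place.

N = 11.
Strictly below 16: 4. Equal to 16: 1.
PR = (4 + 0.5·1)/11 × 100 = 40.9

40.9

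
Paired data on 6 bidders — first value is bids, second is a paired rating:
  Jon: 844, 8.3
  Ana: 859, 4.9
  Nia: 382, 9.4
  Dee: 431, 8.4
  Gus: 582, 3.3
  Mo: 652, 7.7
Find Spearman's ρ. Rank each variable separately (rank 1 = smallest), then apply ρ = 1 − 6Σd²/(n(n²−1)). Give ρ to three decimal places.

-0.600

Ranks of variable 1: 5, 6, 1, 2, 3, 4
Ranks of variable 2: 4, 2, 6, 5, 1, 3
d = r₁ − r₂: 1, 4, -5, -3, 2, 1
d²: 1, 16, 25, 9, 4, 1; Σd² = 56
ρ = 1 − 6·56/(6·35) = 1 − 336/210 = -0.600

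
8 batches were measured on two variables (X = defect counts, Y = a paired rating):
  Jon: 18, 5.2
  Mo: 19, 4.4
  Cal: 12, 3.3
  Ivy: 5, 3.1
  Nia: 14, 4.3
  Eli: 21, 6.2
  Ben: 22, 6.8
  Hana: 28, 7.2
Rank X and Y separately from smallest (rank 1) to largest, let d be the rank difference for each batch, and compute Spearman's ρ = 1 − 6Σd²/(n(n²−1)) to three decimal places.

Ranks of variable 1: 4, 5, 2, 1, 3, 6, 7, 8
Ranks of variable 2: 5, 4, 2, 1, 3, 6, 7, 8
d = r₁ − r₂: -1, 1, 0, 0, 0, 0, 0, 0
d²: 1, 1, 0, 0, 0, 0, 0, 0; Σd² = 2
ρ = 1 − 6·2/(8·63) = 1 − 12/504 = 0.976

0.976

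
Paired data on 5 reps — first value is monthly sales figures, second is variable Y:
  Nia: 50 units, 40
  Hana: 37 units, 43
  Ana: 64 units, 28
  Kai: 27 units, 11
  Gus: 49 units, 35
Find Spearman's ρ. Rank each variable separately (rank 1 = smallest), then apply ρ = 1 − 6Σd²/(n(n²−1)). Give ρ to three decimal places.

0.100

Ranks of variable 1: 4, 2, 5, 1, 3
Ranks of variable 2: 4, 5, 2, 1, 3
d = r₁ − r₂: 0, -3, 3, 0, 0
d²: 0, 9, 9, 0, 0; Σd² = 18
ρ = 1 − 6·18/(5·24) = 1 − 108/120 = 0.100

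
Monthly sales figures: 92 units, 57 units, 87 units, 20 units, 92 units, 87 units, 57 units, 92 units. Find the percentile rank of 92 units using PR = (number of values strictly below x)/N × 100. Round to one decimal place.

N = 8.
Strictly below 92: 5. Equal to 92: 3.
PR = 5/8 × 100 = 62.5

62.5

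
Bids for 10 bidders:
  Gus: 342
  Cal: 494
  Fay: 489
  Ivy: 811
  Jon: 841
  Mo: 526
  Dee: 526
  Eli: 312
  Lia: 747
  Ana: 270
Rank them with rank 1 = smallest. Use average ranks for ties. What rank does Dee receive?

6.5

Sorted (ascending): 270, 312, 342, 489, 494, 526, 526, 747, 811, 841
The 2 values of 526 occupy positions 6–7 → average rank (6+7)/2 = 6.5.
Dee has value 526 → rank 6.5.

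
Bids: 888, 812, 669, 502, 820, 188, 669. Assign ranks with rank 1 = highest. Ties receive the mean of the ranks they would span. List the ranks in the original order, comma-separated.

1, 3, 4.5, 6, 2, 7, 4.5

Sorted (descending): 888, 820, 812, 669, 669, 502, 188
The 2 values of 669 occupy positions 4–5 → average rank (4+5)/2 = 4.5.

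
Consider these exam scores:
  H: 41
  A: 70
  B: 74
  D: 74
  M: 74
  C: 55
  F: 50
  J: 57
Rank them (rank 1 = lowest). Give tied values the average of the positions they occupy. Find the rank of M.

7

Sorted (ascending): 41, 50, 55, 57, 70, 74, 74, 74
The 3 values of 74 occupy positions 6–8 → average rank 7.
M has value 74 → rank 7.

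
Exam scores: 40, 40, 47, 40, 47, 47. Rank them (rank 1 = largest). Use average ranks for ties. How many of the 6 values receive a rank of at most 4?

Sorted (descending): 47, 47, 47, 40, 40, 40
The 3 values of 47 occupy positions 1–3 → average rank 2.
The 3 values of 40 occupy positions 4–6 → average rank 5.
Ranks ≤ 4: {2, 2, 2} → 3 values.

3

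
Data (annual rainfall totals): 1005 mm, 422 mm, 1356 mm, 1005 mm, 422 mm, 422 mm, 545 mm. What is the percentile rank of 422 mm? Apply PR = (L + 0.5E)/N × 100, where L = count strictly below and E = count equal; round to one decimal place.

N = 7.
Strictly below 422: 0. Equal to 422: 3.
PR = (0 + 0.5·3)/7 × 100 = 21.4

21.4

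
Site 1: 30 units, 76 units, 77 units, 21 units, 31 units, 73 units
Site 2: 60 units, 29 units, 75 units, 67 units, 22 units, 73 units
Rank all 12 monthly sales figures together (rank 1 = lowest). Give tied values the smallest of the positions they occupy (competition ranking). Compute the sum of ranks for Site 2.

Sorted (ascending): 21, 22, 29, 30, 31, 60, 67, 73, 73, 75, 76, 77
The 2 values of 73 occupy positions 8–9 → each gets rank 8.
Site 2 values → pooled ranks: 60→6, 29→3, 75→10, 67→7, 22→2, 73→8
Rank sum = 6 + 3 + 10 + 7 + 2 + 8 = 36

36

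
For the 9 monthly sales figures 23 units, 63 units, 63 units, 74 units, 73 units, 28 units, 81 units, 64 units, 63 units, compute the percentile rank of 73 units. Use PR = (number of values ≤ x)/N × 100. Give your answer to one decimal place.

77.8

N = 9.
Strictly below 73: 6. Equal to 73: 1.
PR = 7/9 × 100 = 77.8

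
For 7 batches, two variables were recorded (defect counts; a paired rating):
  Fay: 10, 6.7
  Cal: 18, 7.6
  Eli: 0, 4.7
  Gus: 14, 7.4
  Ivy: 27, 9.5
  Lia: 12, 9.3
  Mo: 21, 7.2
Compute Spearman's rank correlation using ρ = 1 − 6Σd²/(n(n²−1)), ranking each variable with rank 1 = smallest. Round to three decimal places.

Ranks of variable 1: 2, 5, 1, 4, 7, 3, 6
Ranks of variable 2: 2, 5, 1, 4, 7, 6, 3
d = r₁ − r₂: 0, 0, 0, 0, 0, -3, 3
d²: 0, 0, 0, 0, 0, 9, 9; Σd² = 18
ρ = 1 − 6·18/(7·48) = 1 − 108/336 = 0.679

0.679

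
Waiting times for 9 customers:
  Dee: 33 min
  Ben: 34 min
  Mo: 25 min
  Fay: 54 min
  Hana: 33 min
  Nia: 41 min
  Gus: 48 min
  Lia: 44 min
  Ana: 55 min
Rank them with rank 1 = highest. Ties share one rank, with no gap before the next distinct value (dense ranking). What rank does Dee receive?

Sorted (descending): 55, 54, 48, 44, 41, 34, 33, 33, 25
The 2 values of 33 share dense rank 7.
Remaining distinct values take the next consecutive integers.
Dee has value 33 min → rank 7.

7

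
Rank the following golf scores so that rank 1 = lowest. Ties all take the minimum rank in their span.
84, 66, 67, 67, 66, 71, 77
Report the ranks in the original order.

Sorted (ascending): 66, 66, 67, 67, 71, 77, 84
The 2 values of 66 occupy positions 1–2 → each gets rank 1.
The 2 values of 67 occupy positions 3–4 → each gets rank 3.

7, 1, 3, 3, 1, 5, 6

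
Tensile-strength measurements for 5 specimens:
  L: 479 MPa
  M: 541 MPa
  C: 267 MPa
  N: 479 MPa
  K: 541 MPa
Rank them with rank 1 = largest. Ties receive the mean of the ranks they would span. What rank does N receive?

Sorted (descending): 541, 541, 479, 479, 267
The 2 values of 541 occupy positions 1–2 → average rank (1+2)/2 = 1.5.
The 2 values of 479 occupy positions 3–4 → average rank (3+4)/2 = 3.5.
N has value 479 MPa → rank 3.5.

3.5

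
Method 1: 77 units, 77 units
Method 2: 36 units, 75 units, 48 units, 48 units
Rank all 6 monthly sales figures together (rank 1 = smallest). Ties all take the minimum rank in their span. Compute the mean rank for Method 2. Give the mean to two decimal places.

2.25

Sorted (ascending): 36, 48, 48, 75, 77, 77
The 2 values of 48 occupy positions 2–3 → each gets rank 2.
The 2 values of 77 occupy positions 5–6 → each gets rank 5.
Method 2 values → pooled ranks: 36→1, 75→4, 48→2, 48→2
Mean rank = (1 + 4 + 2 + 2) / 4 = 2.25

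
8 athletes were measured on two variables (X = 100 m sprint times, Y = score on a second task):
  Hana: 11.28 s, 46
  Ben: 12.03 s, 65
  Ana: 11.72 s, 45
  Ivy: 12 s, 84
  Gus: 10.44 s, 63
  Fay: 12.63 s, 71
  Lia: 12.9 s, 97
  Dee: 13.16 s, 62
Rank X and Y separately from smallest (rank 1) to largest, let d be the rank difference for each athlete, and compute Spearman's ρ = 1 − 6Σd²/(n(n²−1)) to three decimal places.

0.429

Ranks of variable 1: 2, 5, 3, 4, 1, 6, 7, 8
Ranks of variable 2: 2, 5, 1, 7, 4, 6, 8, 3
d = r₁ − r₂: 0, 0, 2, -3, -3, 0, -1, 5
d²: 0, 0, 4, 9, 9, 0, 1, 25; Σd² = 48
ρ = 1 − 6·48/(8·63) = 1 − 288/504 = 0.429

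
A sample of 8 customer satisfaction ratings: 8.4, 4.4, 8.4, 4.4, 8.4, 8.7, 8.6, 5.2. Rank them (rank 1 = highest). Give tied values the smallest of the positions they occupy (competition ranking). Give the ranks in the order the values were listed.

Sorted (descending): 8.7, 8.6, 8.4, 8.4, 8.4, 5.2, 4.4, 4.4
The 3 values of 8.4 occupy positions 3–5 → each gets rank 3.
The 2 values of 4.4 occupy positions 7–8 → each gets rank 7.

3, 7, 3, 7, 3, 1, 2, 6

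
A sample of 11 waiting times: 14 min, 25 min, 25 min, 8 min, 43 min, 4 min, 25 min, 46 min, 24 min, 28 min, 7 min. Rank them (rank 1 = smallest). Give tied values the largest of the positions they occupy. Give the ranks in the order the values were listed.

4, 8, 8, 3, 10, 1, 8, 11, 5, 9, 2

Sorted (ascending): 4, 7, 8, 14, 24, 25, 25, 25, 28, 43, 46
The 3 values of 25 occupy positions 6–8 → each gets rank 8.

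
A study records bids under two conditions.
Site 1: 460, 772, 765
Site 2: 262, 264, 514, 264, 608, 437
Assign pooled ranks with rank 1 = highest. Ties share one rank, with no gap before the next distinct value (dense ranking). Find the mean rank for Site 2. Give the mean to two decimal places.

Sorted (descending): 772, 765, 608, 514, 460, 437, 264, 264, 262
The 2 values of 264 share dense rank 7.
Remaining distinct values take the next consecutive integers.
Site 2 values → pooled ranks: 262→8, 264→7, 514→4, 264→7, 608→3, 437→6
Mean rank = (8 + 7 + 4 + 7 + 3 + 6) / 6 = 5.83

5.83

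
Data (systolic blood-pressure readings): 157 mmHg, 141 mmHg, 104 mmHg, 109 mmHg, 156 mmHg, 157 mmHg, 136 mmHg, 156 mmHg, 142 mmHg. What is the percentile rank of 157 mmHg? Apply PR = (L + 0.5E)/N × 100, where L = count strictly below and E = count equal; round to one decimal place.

88.9

N = 9.
Strictly below 157: 7. Equal to 157: 2.
PR = (7 + 0.5·2)/9 × 100 = 88.9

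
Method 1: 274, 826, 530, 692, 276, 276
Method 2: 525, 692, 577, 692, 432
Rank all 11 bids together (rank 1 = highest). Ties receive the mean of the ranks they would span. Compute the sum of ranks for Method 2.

Sorted (descending): 826, 692, 692, 692, 577, 530, 525, 432, 276, 276, 274
The 3 values of 692 occupy positions 2–4 → average rank 3.
The 2 values of 276 occupy positions 9–10 → average rank (9+10)/2 = 9.5.
Method 2 values → pooled ranks: 525→7, 692→3, 577→5, 692→3, 432→8
Rank sum = 7 + 3 + 5 + 3 + 8 = 26

26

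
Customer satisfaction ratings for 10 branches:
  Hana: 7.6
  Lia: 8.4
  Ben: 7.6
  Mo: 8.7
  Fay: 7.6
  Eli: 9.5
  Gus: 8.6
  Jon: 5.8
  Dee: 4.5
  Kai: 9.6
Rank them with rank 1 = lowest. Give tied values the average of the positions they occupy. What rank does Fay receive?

Sorted (ascending): 4.5, 5.8, 7.6, 7.6, 7.6, 8.4, 8.6, 8.7, 9.5, 9.6
The 3 values of 7.6 occupy positions 3–5 → average rank 4.
Fay has value 7.6 → rank 4.

4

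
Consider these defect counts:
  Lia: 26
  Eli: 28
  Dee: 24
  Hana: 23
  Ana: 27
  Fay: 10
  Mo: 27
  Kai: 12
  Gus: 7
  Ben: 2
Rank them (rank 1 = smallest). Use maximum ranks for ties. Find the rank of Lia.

7

Sorted (ascending): 2, 7, 10, 12, 23, 24, 26, 27, 27, 28
The 2 values of 27 occupy positions 8–9 → each gets rank 9.
Lia has value 26 → rank 7.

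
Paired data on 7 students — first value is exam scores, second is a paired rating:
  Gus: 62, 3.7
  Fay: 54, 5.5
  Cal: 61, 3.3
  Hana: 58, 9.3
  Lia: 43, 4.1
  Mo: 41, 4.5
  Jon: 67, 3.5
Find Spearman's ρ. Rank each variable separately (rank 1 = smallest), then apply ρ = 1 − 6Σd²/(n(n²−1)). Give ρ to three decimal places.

-0.571

Ranks of variable 1: 6, 3, 5, 4, 2, 1, 7
Ranks of variable 2: 3, 6, 1, 7, 4, 5, 2
d = r₁ − r₂: 3, -3, 4, -3, -2, -4, 5
d²: 9, 9, 16, 9, 4, 16, 25; Σd² = 88
ρ = 1 − 6·88/(7·48) = 1 − 528/336 = -0.571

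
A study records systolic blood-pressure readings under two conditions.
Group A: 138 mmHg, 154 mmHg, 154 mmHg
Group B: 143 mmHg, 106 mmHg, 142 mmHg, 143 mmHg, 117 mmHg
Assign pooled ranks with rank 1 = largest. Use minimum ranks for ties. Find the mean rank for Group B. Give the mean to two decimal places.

Sorted (descending): 154, 154, 143, 143, 142, 138, 117, 106
The 2 values of 154 occupy positions 1–2 → each gets rank 1.
The 2 values of 143 occupy positions 3–4 → each gets rank 3.
Group B values → pooled ranks: 143→3, 106→8, 142→5, 143→3, 117→7
Mean rank = (3 + 8 + 5 + 3 + 7) / 5 = 5.20

5.20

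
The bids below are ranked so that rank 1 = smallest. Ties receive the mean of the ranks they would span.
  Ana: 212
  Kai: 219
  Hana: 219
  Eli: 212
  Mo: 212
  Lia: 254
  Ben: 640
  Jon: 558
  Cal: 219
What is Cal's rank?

5

Sorted (ascending): 212, 212, 212, 219, 219, 219, 254, 558, 640
The 3 values of 212 occupy positions 1–3 → average rank 2.
The 3 values of 219 occupy positions 4–6 → average rank 5.
Cal has value 219 → rank 5.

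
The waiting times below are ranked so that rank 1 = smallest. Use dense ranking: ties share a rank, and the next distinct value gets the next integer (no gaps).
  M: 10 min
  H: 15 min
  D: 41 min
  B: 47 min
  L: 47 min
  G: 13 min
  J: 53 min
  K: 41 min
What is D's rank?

4

Sorted (ascending): 10, 13, 15, 41, 41, 47, 47, 53
The 2 values of 41 share dense rank 4.
The 2 values of 47 share dense rank 5.
Remaining distinct values take the next consecutive integers.
D has value 41 min → rank 4.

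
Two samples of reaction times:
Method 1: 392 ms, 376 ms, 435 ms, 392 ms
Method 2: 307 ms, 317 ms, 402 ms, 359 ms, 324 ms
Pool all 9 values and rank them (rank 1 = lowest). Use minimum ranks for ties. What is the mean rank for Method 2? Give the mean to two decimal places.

3.60

Sorted (ascending): 307, 317, 324, 359, 376, 392, 392, 402, 435
The 2 values of 392 occupy positions 6–7 → each gets rank 6.
Method 2 values → pooled ranks: 307→1, 317→2, 402→8, 359→4, 324→3
Mean rank = (1 + 2 + 8 + 4 + 3) / 5 = 3.60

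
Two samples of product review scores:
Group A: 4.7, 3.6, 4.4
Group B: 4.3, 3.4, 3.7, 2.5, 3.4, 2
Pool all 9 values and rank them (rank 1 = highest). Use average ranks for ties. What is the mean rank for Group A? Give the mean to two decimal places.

2.67

Sorted (descending): 4.7, 4.4, 4.3, 3.7, 3.6, 3.4, 3.4, 2.5, 2
The 2 values of 3.4 occupy positions 6–7 → average rank (6+7)/2 = 6.5.
Group A values → pooled ranks: 4.7→1, 3.6→5, 4.4→2
Mean rank = (1 + 5 + 2) / 3 = 2.67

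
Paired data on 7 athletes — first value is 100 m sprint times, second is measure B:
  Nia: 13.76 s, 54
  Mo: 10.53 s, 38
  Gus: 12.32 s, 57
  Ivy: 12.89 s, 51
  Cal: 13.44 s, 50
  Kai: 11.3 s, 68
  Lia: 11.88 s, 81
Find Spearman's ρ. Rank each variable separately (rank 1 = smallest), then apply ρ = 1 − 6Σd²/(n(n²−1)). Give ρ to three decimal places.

Ranks of variable 1: 7, 1, 4, 5, 6, 2, 3
Ranks of variable 2: 4, 1, 5, 3, 2, 6, 7
d = r₁ − r₂: 3, 0, -1, 2, 4, -4, -4
d²: 9, 0, 1, 4, 16, 16, 16; Σd² = 62
ρ = 1 − 6·62/(7·48) = 1 − 372/336 = -0.107

-0.107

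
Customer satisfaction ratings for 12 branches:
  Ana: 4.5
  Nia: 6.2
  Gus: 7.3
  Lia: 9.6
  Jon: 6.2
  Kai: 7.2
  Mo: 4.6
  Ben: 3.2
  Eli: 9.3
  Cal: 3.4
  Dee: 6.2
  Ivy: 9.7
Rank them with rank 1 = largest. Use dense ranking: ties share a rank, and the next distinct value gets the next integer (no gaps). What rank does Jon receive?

Sorted (descending): 9.7, 9.6, 9.3, 7.3, 7.2, 6.2, 6.2, 6.2, 4.6, 4.5, 3.4, 3.2
The 3 values of 6.2 share dense rank 6.
Remaining distinct values take the next consecutive integers.
Jon has value 6.2 → rank 6.

6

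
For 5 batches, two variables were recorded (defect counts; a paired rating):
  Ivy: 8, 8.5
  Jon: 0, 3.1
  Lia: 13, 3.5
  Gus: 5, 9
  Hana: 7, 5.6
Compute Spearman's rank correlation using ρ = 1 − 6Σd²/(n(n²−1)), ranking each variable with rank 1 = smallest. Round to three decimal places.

0.100

Ranks of variable 1: 4, 1, 5, 2, 3
Ranks of variable 2: 4, 1, 2, 5, 3
d = r₁ − r₂: 0, 0, 3, -3, 0
d²: 0, 0, 9, 9, 0; Σd² = 18
ρ = 1 − 6·18/(5·24) = 1 − 108/120 = 0.100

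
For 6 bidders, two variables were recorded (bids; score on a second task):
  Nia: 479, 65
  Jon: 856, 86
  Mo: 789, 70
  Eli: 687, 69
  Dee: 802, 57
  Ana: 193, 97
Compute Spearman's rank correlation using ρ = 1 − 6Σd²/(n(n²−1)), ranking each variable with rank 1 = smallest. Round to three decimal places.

Ranks of variable 1: 2, 6, 4, 3, 5, 1
Ranks of variable 2: 2, 5, 4, 3, 1, 6
d = r₁ − r₂: 0, 1, 0, 0, 4, -5
d²: 0, 1, 0, 0, 16, 25; Σd² = 42
ρ = 1 − 6·42/(6·35) = 1 − 252/210 = -0.200

-0.200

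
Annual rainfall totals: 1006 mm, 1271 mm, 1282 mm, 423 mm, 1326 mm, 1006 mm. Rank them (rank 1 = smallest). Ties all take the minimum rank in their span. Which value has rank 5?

Sorted (ascending): 423, 1006, 1006, 1271, 1282, 1326
The 2 values of 1006 occupy positions 2–3 → each gets rank 2.
Rank 5 → value 1282.

1282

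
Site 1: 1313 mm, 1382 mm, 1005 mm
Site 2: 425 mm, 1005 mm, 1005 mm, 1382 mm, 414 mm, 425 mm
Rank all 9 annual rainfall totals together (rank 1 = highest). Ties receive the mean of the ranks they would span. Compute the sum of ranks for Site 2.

35.5

Sorted (descending): 1382, 1382, 1313, 1005, 1005, 1005, 425, 425, 414
The 2 values of 1382 occupy positions 1–2 → average rank (1+2)/2 = 1.5.
The 3 values of 1005 occupy positions 4–6 → average rank 5.
The 2 values of 425 occupy positions 7–8 → average rank (7+8)/2 = 7.5.
Site 2 values → pooled ranks: 425→7.5, 1005→5, 1005→5, 1382→1.5, 414→9, 425→7.5
Rank sum = 7.5 + 5 + 5 + 1.5 + 9 + 7.5 = 35.5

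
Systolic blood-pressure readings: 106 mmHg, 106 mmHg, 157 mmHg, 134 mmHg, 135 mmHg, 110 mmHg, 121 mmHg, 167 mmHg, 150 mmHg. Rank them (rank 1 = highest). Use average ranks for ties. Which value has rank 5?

134

Sorted (descending): 167, 157, 150, 135, 134, 121, 110, 106, 106
The 2 values of 106 occupy positions 8–9 → average rank (8+9)/2 = 8.5.
Rank 5 → value 134.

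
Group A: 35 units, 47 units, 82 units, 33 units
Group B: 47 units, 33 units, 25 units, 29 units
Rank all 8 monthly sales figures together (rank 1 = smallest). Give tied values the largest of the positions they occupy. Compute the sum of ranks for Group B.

14

Sorted (ascending): 25, 29, 33, 33, 35, 47, 47, 82
The 2 values of 33 occupy positions 3–4 → each gets rank 4.
The 2 values of 47 occupy positions 6–7 → each gets rank 7.
Group B values → pooled ranks: 47→7, 33→4, 25→1, 29→2
Rank sum = 7 + 4 + 1 + 2 = 14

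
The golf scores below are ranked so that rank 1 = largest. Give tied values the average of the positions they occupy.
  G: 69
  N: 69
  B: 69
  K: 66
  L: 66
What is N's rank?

2

Sorted (descending): 69, 69, 69, 66, 66
The 3 values of 69 occupy positions 1–3 → average rank 2.
The 2 values of 66 occupy positions 4–5 → average rank (4+5)/2 = 4.5.
N has value 69 → rank 2.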